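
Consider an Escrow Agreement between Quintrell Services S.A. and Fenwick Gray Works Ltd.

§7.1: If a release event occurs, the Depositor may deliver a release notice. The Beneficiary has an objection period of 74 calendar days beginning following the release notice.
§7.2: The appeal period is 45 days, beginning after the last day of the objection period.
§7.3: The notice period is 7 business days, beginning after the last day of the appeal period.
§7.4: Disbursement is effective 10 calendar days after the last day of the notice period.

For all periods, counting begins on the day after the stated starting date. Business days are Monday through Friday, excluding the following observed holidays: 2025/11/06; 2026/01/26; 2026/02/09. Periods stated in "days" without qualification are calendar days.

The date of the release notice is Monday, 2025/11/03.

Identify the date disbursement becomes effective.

2026/03/21

The last day of the objection period: 74 calendar days after 2025/11/03 is 2026/01/16.
The last day of the appeal period: 2026/01/16 + 45 days = 2026/03/02.
The last day of the notice period: counting 7 business days from Monday, 2026/03/02 (Mar 3, Mar 4, Mar 5, Mar 6, Mar 9, Mar 10, Mar 11, skipping weekends) reaches Wednesday, 2026/03/11.
Adding 10 calendar days to 2026/03/11 gives 2026/03/21, which is the date disbursement becomes effective.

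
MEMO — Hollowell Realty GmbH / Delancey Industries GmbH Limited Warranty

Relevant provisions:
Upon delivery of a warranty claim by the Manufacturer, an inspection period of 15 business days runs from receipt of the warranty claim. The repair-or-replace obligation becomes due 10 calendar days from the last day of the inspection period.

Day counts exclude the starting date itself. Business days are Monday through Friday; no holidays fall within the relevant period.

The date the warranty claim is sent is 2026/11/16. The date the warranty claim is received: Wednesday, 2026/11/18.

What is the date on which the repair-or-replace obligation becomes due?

2026/12/19

The last day of the inspection period: counting 15 business days from Wednesday, 2026/11/18 (Nov 19, Nov 20, Nov 23, Nov 24, …, Dec 7, Dec 8, Dec 9, skipping weekends) reaches Wednesday, 2026/12/09.
The date on which the repair-or-replace obligation becomes due: 2026/12/09 + 10 days = 2026/12/19.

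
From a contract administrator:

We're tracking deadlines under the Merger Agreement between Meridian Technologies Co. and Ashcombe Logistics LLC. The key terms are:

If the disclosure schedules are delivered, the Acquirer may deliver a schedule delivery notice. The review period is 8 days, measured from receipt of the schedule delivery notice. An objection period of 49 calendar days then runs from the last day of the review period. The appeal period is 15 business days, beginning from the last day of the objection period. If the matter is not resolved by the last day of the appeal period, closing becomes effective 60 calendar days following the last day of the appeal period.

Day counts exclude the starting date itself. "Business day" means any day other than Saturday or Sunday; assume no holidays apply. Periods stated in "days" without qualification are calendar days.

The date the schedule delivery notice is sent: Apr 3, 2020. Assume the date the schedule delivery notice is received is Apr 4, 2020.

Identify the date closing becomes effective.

Aug 18, 2020

The last day of the review period: 8 calendar days after Apr 4, 2020 is Apr 12, 2020.
Adding 49 calendar days to Apr 12, 2020 gives May 31, 2020, which is the last day of the objection period.
The last day of the appeal period: 15 business days after Sunday, May 31, 2020, skipping weekends — Jun 1, Jun 2, Jun 3, Jun 4, …, Jun 17, Jun 18, Jun 19 — lands on Friday, Jun 19, 2020.
Adding 60 calendar days to Jun 19, 2020 gives Aug 18, 2020, which is the date closing becomes effective.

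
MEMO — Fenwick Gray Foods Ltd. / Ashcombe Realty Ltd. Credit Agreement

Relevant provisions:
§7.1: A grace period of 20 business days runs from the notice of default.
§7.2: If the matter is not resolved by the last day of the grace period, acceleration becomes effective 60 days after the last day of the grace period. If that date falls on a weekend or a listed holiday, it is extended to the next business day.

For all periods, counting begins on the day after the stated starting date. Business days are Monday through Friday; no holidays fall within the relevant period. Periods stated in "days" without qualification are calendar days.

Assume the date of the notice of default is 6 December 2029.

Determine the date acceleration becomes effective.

The last day of the grace period: 20 business days after Thursday, 6 December 2029, skipping weekends — Dec 7, Dec 10, Dec 11, Dec 12, …, Jan 1, Jan 2, Jan 3 — lands on Thursday, 3 January 2030.
The date acceleration becomes effective: 3 January 2030 + 60 days = 4 March 2030. 4 March 2030 is a Monday, so no roll-forward applies.

4 March 2030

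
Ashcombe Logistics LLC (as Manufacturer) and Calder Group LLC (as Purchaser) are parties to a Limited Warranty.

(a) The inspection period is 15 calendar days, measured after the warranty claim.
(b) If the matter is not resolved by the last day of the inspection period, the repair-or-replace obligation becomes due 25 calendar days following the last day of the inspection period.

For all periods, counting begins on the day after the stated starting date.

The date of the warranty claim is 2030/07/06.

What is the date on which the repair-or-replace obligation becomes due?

2030/08/15

Adding 15 calendar days to 2030/07/06 gives 2030/07/21, which is the last day of the inspection period.
The date on which the repair-or-replace obligation becomes due: 2030/07/21 + 25 days = 2030/08/15.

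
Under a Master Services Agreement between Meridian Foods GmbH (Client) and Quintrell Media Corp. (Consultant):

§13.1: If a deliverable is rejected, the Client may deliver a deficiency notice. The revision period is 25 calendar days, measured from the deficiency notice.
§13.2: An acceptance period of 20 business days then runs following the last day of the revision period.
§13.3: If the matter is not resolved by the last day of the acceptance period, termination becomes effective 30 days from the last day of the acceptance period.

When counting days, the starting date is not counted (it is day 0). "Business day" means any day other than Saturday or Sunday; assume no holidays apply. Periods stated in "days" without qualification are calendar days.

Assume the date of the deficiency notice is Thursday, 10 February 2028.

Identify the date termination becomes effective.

The last day of the revision period: 25 calendar days after 10 February 2028 is 6 March 2028.
From Monday, 6 March 2028, 20 business days (Mar 7, Mar 8, Mar 9, Mar 10, …, Mar 30, Mar 31, Apr 3, skipping weekends) brings us to Monday, 3 April 2028, which is the last day of the acceptance period.
The date termination becomes effective: 30 calendar days after 3 April 2028 is 3 May 2028.

3 May 2028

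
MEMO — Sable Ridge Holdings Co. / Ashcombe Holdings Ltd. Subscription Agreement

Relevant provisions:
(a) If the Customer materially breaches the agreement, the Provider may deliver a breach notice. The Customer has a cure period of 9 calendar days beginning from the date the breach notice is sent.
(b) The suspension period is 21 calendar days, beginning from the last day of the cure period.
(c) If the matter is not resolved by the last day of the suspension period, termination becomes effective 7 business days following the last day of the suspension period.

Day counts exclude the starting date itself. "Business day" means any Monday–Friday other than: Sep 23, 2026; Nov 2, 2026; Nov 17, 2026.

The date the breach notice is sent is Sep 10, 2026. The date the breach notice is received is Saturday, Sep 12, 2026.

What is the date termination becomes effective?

Oct 20, 2026

The last day of the cure period: Sep 10, 2026 + 9 days = Sep 19, 2026.
The last day of the suspension period: 21 calendar days after Sep 19, 2026 is Oct 10, 2026.
The date termination becomes effective: 7 business days after Saturday, Oct 10, 2026, skipping weekends — Oct 12, Oct 13, Oct 14, Oct 15, Oct 16, Oct 19, Oct 20 — lands on Tuesday, Oct 20, 2026.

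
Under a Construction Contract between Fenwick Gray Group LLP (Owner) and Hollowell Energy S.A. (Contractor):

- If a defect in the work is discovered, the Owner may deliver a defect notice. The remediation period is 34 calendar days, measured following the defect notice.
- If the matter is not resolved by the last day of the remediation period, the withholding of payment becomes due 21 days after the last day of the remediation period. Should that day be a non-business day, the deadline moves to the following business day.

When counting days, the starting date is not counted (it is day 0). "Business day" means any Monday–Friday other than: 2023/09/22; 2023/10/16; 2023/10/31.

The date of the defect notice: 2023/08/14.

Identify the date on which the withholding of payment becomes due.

The last day of the remediation period: 2023/08/14 + 34 days = 2023/09/17.
The date on which the withholding of payment becomes due: 2023/09/17 + 21 days = 2023/10/08. That falls on a Sunday, so it rolls to the next business day, Monday, 2023/10/09.

2023/10/09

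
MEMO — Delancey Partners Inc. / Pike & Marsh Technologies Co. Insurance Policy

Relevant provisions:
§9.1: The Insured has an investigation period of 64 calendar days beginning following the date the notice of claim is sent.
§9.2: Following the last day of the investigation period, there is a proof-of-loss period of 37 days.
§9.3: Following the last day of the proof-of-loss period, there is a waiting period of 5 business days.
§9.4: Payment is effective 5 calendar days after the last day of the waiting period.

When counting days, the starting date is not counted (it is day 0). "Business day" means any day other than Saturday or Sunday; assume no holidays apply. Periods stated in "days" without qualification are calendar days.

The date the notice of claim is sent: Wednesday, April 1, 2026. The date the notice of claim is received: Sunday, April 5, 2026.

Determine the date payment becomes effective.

The last day of the investigation period: 64 calendar days after April 1, 2026 is June 4, 2026.
The last day of the proof-of-loss period: 37 calendar days after June 4, 2026 is July 11, 2026.
The last day of the waiting period: 5 business days after Saturday, July 11, 2026, skipping weekends — Jul 13, Jul 14, Jul 15, Jul 16, Jul 17 — lands on Friday, July 17, 2026.
The date payment becomes effective: July 17, 2026 + 5 days = July 22, 2026.

July 22, 2026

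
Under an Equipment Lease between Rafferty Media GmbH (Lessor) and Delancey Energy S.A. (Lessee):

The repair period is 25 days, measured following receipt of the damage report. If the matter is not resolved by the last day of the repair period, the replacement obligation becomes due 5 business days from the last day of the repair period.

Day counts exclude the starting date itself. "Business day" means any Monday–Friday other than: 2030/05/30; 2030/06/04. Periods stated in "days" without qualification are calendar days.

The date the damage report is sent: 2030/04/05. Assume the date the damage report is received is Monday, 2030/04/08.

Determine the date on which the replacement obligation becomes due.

Adding 25 calendar days to 2030/04/08 gives 2030/05/03, which is the last day of the repair period.
The date on which the replacement obligation becomes due: counting 5 business days from Friday, 2030/05/03 (May 6, May 7, May 8, May 9, May 10, skipping weekends) reaches Friday, 2030/05/10.

2030/05/10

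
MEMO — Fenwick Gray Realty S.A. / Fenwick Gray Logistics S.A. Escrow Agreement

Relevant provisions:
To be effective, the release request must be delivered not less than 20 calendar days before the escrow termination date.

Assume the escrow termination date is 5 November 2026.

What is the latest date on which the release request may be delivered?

5 November 2026 minus 20 days is 16 October 2026.

16 October 2026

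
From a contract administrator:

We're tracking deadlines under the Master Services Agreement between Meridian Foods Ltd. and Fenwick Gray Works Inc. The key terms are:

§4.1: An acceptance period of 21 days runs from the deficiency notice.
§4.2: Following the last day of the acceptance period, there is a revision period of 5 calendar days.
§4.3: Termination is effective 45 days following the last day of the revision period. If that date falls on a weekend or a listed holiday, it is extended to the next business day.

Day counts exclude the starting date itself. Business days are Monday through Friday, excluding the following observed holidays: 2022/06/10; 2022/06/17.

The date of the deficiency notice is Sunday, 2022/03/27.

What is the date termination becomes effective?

2022/06/06

The last day of the acceptance period: 2022/03/27 + 21 days = 2022/04/17.
The last day of the revision period: 5 calendar days after 2022/04/17 is 2022/04/22.
Adding 45 calendar days to 2022/04/22 gives 2022/06/06, which is the date termination becomes effective. 2022/06/06 is a Monday and is not a listed holiday, so no roll-forward applies.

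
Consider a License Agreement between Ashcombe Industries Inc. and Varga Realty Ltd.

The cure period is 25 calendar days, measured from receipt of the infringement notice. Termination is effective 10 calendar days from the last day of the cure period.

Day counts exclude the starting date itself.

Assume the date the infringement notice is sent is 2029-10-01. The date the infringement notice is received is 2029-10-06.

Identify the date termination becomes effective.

The last day of the cure period: 25 calendar days after 2029-10-06 is 2029-10-31.
Adding 10 calendar days to 2029-10-31 gives 2029-11-10, which is the date termination becomes effective.

2029-11-10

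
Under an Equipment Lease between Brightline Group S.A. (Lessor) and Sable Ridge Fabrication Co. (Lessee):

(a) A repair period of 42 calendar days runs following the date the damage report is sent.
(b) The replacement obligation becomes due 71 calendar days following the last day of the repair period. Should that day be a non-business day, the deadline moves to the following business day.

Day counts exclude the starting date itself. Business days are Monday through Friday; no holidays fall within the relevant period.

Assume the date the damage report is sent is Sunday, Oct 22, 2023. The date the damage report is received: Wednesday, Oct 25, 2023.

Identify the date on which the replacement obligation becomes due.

Feb 12, 2024

The last day of the repair period: 42 calendar days after Oct 22, 2023 is Dec 3, 2023.
The date on which the replacement obligation becomes due: Dec 3, 2023 + 71 days = Feb 12, 2024. Feb 12, 2024 is a Monday, so no roll-forward applies.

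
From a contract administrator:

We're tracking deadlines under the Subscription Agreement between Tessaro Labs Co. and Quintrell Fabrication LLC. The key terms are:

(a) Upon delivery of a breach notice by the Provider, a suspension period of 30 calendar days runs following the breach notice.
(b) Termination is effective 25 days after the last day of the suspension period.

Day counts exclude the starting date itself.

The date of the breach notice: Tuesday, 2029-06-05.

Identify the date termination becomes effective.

The last day of the suspension period: 2029-06-05 + 30 days = 2029-07-05.
Adding 25 calendar days to 2029-07-05 gives 2029-07-30, which is the date termination becomes effective.

2029-07-30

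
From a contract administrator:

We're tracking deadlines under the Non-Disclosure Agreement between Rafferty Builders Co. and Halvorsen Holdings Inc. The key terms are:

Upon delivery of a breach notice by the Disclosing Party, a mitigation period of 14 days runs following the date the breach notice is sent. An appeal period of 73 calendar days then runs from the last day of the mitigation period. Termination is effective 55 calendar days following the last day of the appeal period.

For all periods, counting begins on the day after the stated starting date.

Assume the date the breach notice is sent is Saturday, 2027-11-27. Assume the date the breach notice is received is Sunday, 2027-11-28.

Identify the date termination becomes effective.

2028-04-17

The last day of the mitigation period: 2027-11-27 + 14 days = 2027-12-11.
The last day of the appeal period: 73 calendar days after 2027-12-11 is 2028-02-22.
Adding 55 calendar days to 2028-02-22 gives 2028-04-17, which is the date termination becomes effective.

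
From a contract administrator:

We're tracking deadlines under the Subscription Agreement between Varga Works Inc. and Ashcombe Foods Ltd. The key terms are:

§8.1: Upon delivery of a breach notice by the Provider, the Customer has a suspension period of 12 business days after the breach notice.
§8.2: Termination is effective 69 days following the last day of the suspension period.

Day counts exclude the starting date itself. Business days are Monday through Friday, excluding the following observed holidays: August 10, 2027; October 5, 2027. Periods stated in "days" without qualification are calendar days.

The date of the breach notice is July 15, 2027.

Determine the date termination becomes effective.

The last day of the suspension period: 12 business days after Thursday, July 15, 2027, skipping weekends — Jul 16, Jul 19, Jul 20, Jul 21, …, Jul 29, Jul 30, Aug 2 — lands on Monday, August 2, 2027.
Adding 69 calendar days to August 2, 2027 gives October 10, 2027, which is the date termination becomes effective.

October 10, 2027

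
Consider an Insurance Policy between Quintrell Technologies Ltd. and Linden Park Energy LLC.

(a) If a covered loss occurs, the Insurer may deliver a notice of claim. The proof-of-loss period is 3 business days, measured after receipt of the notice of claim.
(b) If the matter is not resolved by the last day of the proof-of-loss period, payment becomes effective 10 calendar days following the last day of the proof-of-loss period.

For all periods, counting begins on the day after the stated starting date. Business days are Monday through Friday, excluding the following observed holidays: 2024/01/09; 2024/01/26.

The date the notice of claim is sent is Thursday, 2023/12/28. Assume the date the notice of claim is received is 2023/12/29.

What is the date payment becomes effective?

2024/01/13

The last day of the proof-of-loss period: counting 3 business days from Friday, 2023/12/29 (Jan 1, Jan 2, Jan 3, skipping weekends) reaches Wednesday, 2024/01/03.
Adding 10 calendar days to 2024/01/03 gives 2024/01/13, which is the date payment becomes effective.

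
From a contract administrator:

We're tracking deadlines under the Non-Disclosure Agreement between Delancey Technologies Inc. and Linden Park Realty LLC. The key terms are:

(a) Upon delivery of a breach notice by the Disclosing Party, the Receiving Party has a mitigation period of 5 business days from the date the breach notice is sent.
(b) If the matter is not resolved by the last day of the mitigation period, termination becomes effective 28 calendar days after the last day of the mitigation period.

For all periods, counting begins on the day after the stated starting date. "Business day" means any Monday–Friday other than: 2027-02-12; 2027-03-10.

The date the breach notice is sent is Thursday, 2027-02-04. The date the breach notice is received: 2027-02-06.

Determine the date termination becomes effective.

The last day of the mitigation period: counting 5 business days from Thursday, 2027-02-04 (Feb 5, Feb 8, Feb 9, Feb 10, Feb 11, skipping weekends) reaches Thursday, 2027-02-11.
The date termination becomes effective: 28 calendar days after 2027-02-11 is 2027-03-11.

2027-03-11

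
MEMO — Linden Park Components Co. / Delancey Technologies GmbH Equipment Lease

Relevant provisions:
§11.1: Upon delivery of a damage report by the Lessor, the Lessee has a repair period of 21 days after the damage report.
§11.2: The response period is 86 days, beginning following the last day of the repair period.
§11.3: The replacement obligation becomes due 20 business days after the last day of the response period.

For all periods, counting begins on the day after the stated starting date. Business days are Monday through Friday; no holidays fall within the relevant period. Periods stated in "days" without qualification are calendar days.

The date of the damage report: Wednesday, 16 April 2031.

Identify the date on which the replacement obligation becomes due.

Adding 21 calendar days to 16 April 2031 gives 7 May 2031, which is the last day of the repair period.
The last day of the response period: 7 May 2031 + 86 days = 1 August 2031.
The date on which the replacement obligation becomes due: 20 business days after Friday, 1 August 2031, skipping weekends — Aug 4, Aug 5, Aug 6, Aug 7, …, Aug 27, Aug 28, Aug 29 — lands on Friday, 29 August 2031.

29 August 2031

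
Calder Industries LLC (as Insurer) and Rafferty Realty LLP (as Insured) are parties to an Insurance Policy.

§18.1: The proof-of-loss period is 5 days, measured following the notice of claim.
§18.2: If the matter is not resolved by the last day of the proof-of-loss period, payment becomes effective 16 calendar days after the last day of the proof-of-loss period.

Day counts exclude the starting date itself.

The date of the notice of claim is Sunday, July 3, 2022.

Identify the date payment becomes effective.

July 24, 2022

The last day of the proof-of-loss period: 5 calendar days after July 3, 2022 is July 8, 2022.
Adding 16 calendar days to July 8, 2022 gives July 24, 2022, which is the date payment becomes effective.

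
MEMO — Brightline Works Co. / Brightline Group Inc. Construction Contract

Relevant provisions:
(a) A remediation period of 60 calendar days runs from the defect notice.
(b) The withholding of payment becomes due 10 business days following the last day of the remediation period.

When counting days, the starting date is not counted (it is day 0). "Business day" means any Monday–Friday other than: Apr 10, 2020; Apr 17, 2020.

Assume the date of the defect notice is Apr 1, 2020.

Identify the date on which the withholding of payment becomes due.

The last day of the remediation period: 60 calendar days after Apr 1, 2020 is May 31, 2020.
The date on which the withholding of payment becomes due: counting 10 business days from Sunday, May 31, 2020 (Jun 1, Jun 2, Jun 3, Jun 4, Jun 5, Jun 8, Jun 9, Jun 10, Jun 11, Jun 12, skipping weekends) reaches Friday, Jun 12, 2020.

Jun 12, 2020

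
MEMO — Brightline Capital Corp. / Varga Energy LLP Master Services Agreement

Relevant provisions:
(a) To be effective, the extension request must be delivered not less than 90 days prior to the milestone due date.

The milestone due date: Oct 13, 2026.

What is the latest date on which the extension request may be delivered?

Jul 15, 2026

Oct 13, 2026 minus 90 days is Jul 15, 2026.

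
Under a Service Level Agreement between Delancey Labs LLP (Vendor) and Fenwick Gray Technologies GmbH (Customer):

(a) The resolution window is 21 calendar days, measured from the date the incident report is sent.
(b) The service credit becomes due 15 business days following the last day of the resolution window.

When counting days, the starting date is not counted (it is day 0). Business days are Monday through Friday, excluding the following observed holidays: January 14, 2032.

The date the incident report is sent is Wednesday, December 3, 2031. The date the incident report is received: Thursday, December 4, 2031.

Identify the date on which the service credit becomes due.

January 15, 2032

Adding 21 calendar days to December 3, 2031 gives December 24, 2031, which is the last day of the resolution window.
The date on which the service credit becomes due: counting 15 business days from Wednesday, December 24, 2031 (Dec 25, Dec 26, Dec 29, Dec 30, …, Jan 12, Jan 13, Jan 15, skipping weekends and the listed holiday on Jan 14) reaches Thursday, January 15, 2032.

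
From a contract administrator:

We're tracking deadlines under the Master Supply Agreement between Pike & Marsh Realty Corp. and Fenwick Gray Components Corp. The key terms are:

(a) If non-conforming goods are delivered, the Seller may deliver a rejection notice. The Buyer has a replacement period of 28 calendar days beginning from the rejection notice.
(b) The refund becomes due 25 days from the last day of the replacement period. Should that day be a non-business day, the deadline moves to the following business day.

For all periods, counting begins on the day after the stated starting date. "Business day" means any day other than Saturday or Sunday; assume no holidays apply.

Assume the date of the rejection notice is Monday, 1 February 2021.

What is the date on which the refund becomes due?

26 March 2021

The last day of the replacement period: 28 calendar days after 1 February 2021 is 1 March 2021.
The date on which the refund becomes due: 1 March 2021 + 25 days = 26 March 2021. 26 March 2021 is a Friday, so no roll-forward applies.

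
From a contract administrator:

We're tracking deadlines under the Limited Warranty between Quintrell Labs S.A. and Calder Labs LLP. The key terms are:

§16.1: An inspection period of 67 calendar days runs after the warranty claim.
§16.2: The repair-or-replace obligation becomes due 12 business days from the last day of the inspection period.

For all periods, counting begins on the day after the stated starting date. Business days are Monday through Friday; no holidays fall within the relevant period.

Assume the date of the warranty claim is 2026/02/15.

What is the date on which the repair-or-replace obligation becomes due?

Adding 67 calendar days to 2026/02/15 gives 2026/04/23, which is the last day of the inspection period.
From Thursday, 2026/04/23, 12 business days (Apr 24, Apr 27, Apr 28, Apr 29, …, May 7, May 8, May 11, skipping weekends) brings us to Monday, 2026/05/11, which is the date on which the repair-or-replace obligation becomes due.

2026/05/11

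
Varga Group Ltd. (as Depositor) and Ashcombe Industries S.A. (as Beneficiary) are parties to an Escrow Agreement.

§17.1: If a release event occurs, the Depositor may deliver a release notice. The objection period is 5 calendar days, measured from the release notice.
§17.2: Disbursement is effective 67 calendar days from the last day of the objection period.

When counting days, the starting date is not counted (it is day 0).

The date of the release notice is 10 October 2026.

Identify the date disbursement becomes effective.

The last day of the objection period: 10 October 2026 + 5 days = 15 October 2026.
The date disbursement becomes effective: 15 October 2026 + 67 days = 21 December 2026.

21 December 2026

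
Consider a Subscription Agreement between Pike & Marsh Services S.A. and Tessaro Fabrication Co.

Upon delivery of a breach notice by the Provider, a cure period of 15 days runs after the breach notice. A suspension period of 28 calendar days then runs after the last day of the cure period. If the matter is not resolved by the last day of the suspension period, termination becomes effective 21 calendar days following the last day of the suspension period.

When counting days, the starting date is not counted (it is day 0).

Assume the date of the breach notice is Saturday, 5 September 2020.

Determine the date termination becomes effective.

Adding 15 calendar days to 5 September 2020 gives 20 September 2020, which is the last day of the cure period.
The last day of the suspension period: 20 September 2020 + 28 days = 18 October 2020.
Adding 21 calendar days to 18 October 2020 gives 8 November 2020, which is the date termination becomes effective.

8 November 2020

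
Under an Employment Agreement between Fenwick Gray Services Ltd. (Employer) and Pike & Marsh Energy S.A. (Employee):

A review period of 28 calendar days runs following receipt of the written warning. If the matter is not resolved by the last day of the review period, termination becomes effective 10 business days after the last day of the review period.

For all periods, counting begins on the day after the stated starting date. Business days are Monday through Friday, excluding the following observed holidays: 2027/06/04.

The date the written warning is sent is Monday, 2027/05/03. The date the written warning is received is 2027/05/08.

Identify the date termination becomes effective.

The last day of the review period: 28 calendar days after 2027/05/08 is 2027/06/05.
From Saturday, 2027/06/05, 10 business days (Jun 7, Jun 8, Jun 9, Jun 10, Jun 11, Jun 14, Jun 15, Jun 16, Jun 17, Jun 18, skipping weekends) brings us to Friday, 2027/06/18, which is the date termination becomes effective.

2027/06/18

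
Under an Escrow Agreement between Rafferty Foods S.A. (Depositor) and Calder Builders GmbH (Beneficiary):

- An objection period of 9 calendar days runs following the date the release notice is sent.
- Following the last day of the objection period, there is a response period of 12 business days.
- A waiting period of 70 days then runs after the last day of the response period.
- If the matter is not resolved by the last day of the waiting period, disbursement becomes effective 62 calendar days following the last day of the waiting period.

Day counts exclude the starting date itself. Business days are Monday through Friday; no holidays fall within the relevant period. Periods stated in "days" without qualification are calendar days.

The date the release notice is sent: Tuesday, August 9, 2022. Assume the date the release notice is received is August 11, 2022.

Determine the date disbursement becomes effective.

Adding 9 calendar days to August 9, 2022 gives August 18, 2022, which is the last day of the objection period.
From Thursday, August 18, 2022, 12 business days (Aug 19, Aug 22, Aug 23, Aug 24, …, Sep 1, Sep 2, Sep 5, skipping weekends) brings us to Monday, September 5, 2022, which is the last day of the response period.
The last day of the waiting period: September 5, 2022 + 70 days = November 14, 2022.
The date disbursement becomes effective: November 14, 2022 + 62 days = January 15, 2023.

January 15, 2023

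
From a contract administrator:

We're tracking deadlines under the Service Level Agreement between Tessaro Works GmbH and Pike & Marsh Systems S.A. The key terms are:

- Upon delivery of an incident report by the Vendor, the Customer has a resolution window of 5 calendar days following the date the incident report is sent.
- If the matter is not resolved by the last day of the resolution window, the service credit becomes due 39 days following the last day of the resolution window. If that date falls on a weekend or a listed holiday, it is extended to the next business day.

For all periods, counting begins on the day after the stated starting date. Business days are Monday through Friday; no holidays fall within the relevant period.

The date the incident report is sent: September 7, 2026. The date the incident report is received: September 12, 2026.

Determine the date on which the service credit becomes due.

October 21, 2026

The last day of the resolution window: September 7, 2026 + 5 days = September 12, 2026.
The date on which the service credit becomes due: September 12, 2026 + 39 days = October 21, 2026. October 21, 2026 is a Wednesday, so no roll-forward applies.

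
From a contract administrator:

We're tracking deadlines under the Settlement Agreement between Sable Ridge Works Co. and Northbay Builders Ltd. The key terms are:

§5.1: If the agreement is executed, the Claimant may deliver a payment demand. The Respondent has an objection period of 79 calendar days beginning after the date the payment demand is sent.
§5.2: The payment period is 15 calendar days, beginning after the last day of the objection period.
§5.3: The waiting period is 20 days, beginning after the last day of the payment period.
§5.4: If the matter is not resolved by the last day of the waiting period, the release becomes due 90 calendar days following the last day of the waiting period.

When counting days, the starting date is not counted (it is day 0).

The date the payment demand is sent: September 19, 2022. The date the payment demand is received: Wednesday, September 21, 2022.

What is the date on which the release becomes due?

April 11, 2023

The last day of the objection period: 79 calendar days after September 19, 2022 is December 7, 2022.
The last day of the payment period: December 7, 2022 + 15 days = December 22, 2022.
Adding 20 calendar days to December 22, 2022 gives January 11, 2023, which is the last day of the waiting period.
The date on which the release becomes due: January 11, 2023 + 90 days = April 11, 2023.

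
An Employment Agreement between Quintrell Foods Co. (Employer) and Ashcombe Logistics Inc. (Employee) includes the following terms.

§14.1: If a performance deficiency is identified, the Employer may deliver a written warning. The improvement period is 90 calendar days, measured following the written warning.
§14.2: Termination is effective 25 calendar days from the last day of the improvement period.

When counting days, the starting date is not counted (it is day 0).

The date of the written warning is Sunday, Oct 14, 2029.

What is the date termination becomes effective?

Feb 6, 2030

Adding 90 calendar days to Oct 14, 2029 gives Jan 12, 2030, which is the last day of the improvement period.
The date termination becomes effective: 25 calendar days after Jan 12, 2030 is Feb 6, 2030.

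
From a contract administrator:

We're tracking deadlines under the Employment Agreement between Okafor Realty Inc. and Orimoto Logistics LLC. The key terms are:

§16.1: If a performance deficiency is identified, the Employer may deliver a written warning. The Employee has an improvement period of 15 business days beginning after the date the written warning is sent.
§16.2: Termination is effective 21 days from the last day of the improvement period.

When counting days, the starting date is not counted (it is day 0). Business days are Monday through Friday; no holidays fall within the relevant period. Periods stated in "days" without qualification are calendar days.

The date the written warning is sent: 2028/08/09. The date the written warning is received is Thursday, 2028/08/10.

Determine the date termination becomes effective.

2028/09/20

The last day of the improvement period: counting 15 business days from Wednesday, 2028/08/09 (Aug 10, Aug 11, Aug 14, Aug 15, …, Aug 28, Aug 29, Aug 30, skipping weekends) reaches Wednesday, 2028/08/30.
Adding 21 calendar days to 2028/08/30 gives 2028/09/20, which is the date termination becomes effective.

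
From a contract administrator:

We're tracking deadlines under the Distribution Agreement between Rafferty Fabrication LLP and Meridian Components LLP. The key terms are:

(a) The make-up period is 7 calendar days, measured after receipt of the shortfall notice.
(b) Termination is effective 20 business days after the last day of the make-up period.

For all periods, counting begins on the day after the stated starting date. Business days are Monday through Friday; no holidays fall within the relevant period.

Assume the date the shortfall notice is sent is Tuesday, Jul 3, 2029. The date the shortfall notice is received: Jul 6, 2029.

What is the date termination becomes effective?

The last day of the make-up period: 7 calendar days after Jul 6, 2029 is Jul 13, 2029.
The date termination becomes effective: counting 20 business days from Friday, Jul 13, 2029 (Jul 16, Jul 17, Jul 18, Jul 19, …, Aug 8, Aug 9, Aug 10, skipping weekends) reaches Friday, Aug 10, 2029.

Aug 10, 2029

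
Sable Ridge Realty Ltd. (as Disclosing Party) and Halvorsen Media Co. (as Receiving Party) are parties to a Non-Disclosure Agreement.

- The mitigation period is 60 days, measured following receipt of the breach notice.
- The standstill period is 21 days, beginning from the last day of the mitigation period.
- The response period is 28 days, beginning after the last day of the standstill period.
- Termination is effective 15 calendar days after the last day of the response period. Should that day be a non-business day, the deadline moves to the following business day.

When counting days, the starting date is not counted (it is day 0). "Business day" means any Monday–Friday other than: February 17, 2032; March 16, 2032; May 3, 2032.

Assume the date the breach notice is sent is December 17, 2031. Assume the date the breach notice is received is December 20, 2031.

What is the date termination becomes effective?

April 22, 2032

Adding 60 calendar days to December 20, 2031 gives February 18, 2032, which is the last day of the mitigation period.
The last day of the standstill period: February 18, 2032 + 21 days = March 10, 2032.
The last day of the response period: March 10, 2032 + 28 days = April 7, 2032.
Adding 15 calendar days to April 7, 2032 gives April 22, 2032, which is the date termination becomes effective. April 22, 2032 is a Thursday and is not a listed holiday, so no roll-forward applies.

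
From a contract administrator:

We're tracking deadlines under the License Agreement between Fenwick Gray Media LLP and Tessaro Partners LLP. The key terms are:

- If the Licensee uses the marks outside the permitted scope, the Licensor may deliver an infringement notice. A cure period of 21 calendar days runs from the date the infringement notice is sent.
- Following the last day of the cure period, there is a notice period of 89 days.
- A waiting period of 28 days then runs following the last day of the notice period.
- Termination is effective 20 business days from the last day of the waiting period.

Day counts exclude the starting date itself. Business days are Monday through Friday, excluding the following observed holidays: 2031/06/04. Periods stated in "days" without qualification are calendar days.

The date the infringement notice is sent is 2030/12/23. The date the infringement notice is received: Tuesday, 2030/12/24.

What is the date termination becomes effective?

The last day of the cure period: 21 calendar days after 2030/12/23 is 2031/01/13.
Adding 89 calendar days to 2031/01/13 gives 2031/04/12, which is the last day of the notice period.
The last day of the waiting period: 28 calendar days after 2031/04/12 is 2031/05/10.
The date termination becomes effective: 20 business days after Saturday, 2031/05/10, skipping weekends and the listed holiday on Jun 4 — May 12, May 13, May 14, May 15, …, Jun 5, Jun 6, Jun 9 — lands on Monday, 2031/06/09.

2031/06/09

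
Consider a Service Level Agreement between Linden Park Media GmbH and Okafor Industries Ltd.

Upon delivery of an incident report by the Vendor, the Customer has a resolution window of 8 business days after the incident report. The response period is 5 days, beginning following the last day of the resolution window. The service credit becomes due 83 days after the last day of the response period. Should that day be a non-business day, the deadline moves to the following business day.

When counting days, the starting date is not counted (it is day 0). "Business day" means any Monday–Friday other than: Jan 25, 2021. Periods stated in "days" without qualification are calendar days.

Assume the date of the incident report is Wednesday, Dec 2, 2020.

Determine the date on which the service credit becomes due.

Mar 12, 2021

The last day of the resolution window: 8 business days after Wednesday, Dec 2, 2020, skipping weekends — Dec 3, Dec 4, Dec 7, Dec 8, Dec 9, Dec 10, Dec 11, Dec 14 — lands on Monday, Dec 14, 2020.
Adding 5 calendar days to Dec 14, 2020 gives Dec 19, 2020, which is the last day of the response period.
The date on which the service credit becomes due: 83 calendar days after Dec 19, 2020 is Mar 12, 2021. Mar 12, 2021 is a Friday and is not a listed holiday, so no roll-forward applies.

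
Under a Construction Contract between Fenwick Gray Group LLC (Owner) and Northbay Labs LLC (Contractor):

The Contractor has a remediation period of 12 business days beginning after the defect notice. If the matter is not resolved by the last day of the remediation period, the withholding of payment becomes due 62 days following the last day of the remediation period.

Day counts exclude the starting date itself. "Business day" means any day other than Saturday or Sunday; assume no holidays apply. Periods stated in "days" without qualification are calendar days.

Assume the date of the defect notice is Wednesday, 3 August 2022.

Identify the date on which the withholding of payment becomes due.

The last day of the remediation period: counting 12 business days from Wednesday, 3 August 2022 (Aug 4, Aug 5, Aug 8, Aug 9, …, Aug 17, Aug 18, Aug 19, skipping weekends) reaches Friday, 19 August 2022.
The date on which the withholding of payment becomes due: 62 calendar days after 19 August 2022 is 20 October 2022.

20 October 2022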